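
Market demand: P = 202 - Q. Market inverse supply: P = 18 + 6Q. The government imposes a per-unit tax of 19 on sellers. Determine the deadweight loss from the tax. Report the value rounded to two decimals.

25.79

Without the tax, 202 - Q = 18 + 6Q so Q* = 26.2857 and P* = 175.7143.
A tax on sellers shifts supply up by 19: 202 - Q = 18 + 6Q + 19, so Q_t = 23.5714. Buyers pay P_b = 178.4286; sellers receive P_s = P_b - 19 = 159.4286.
Deadweight loss is the triangle between the curves from Q_t to Q*: (1/2)(26.2857 - 23.5714)(19) = 25.7857.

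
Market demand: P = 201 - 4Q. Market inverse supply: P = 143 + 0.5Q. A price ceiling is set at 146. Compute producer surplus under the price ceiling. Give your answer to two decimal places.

Without the control, 201 - 4Q = 143 + 0.5Q so Q* = 12.8889 and P* = 149.4444.
At the ceiling price 146, quantity supplied is (146 - 143)/0.5 = 6; supply is the short side, so Q = 6 trades at P = 146.
PS is the triangle above supply below 146: (1/2)(6)(146 - 143) = 9.

9.00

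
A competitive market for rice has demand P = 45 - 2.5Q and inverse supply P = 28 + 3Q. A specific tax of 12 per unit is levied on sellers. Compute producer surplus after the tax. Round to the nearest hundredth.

1.24

Pre-tax equilibrium: 45 - 2.5Q = 28 + 3Q gives Q* = 3.0909, P* = 37.2727.
With the tax, sellers need 12 more per unit: 45 - 2.5Q = 28 + 3Q + 12, so Q_t = 0.9091. Buyers pay P_b = 42.7273; sellers receive P_s = P_b - 12 = 30.7273.
PS = (1/2)(Q_t)(P_s - 28) = (1/2)(0.9091)(2.7273) = 1.2397.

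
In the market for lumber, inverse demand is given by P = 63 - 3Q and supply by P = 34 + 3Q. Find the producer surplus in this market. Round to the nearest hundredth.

Setting demand equal to supply, 29 = 6Q, so Q* = 4.8333 and P* = 48.5.
The supply curve's price intercept is 34, so PS = (1/2)(Q*)(P* - 34) = (1/2)(4.8333)(14.5) = 35.0417.

35.04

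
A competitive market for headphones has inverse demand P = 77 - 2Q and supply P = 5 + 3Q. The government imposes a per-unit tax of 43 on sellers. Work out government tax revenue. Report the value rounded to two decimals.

Pre-tax equilibrium: 77 - 2Q = 5 + 3Q gives Q* = 14.4, P* = 48.2.
With the tax, sellers need 43 more per unit: 77 - 2Q = 5 + 3Q + 43, so Q_t = 5.8. Buyers pay P_b = 65.4; sellers receive P_s = P_b - 43 = 22.4.
Revenue is the tax times quantity traded: 43 x 5.8 = 249.4.

249.40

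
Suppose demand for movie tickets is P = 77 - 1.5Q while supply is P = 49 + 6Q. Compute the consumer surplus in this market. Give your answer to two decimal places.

10.45

Set 77 - 1.5Q = 49 + 6Q, which gives 28 = 7.5Q, so Q* = 3.7333 and P* = 77 - 1.5(3.7333) = 71.4.
Consumer surplus is the triangle under demand above P*: (1/2)(3.7333)(77 - 71.4) = (1/2)(3.7333)(5.6) = 10.4533.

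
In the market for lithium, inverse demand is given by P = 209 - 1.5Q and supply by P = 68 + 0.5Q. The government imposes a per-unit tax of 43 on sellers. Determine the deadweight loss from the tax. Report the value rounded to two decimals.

Without the tax, 209 - 1.5Q = 68 + 0.5Q so Q* = 70.5 and P* = 103.25.
A tax on sellers shifts supply up by 43: 209 - 1.5Q = 68 + 0.5Q + 43, so Q_t = 49. Buyers pay P_b = 135.5; sellers receive P_s = P_b - 43 = 92.5.
The welfare triangle lost has base Q* - Q_t = 21.5 and height t = 43, so DWL = (1/2)(21.5)(43) = 462.25.

462.25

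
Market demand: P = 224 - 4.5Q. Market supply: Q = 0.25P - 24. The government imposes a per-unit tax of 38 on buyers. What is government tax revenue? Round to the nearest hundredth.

Rewriting supply in inverse form: P = 96 + 4Q.
Pre-tax equilibrium: 224 - 4.5Q = 96 + 4Q gives Q* = 15.0588, P* = 156.2353.
With the tax, buyers' net willingness to pay falls by 38: (224 - 38) - 4.5Q = 96 + 4Q, so Q_t = 10.5882. Buyers pay P_b = 176.3529; sellers receive P_s = P_b - 38 = 138.3529.
Revenue is the tax times quantity traded: 38 x 10.5882 = 402.3529.

402.35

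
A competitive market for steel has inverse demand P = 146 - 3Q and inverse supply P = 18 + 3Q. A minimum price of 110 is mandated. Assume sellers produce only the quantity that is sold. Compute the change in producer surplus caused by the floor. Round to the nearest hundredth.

Without the control, 146 - 3Q = 18 + 3Q so Q* = 21.3333 and P* = 82.
At P = 110, buyers demand (146 - 110)/3 = 12 while sellers would supply more, so the quantity traded is 12 at price 110.
PS goes from (1/2)(21.3333)(64) = 682.6667 to 888 (computed as (110 - 18)(12) - (1/2)(3)(12)^2), a change of 205.3333.

205.33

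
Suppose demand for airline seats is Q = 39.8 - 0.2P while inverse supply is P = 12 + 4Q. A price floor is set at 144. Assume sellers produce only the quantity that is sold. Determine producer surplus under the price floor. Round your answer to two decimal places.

1210.00

Rewriting demand in inverse form: P = 199 - 5Q.
Without the control, 199 - 5Q = 12 + 4Q so Q* = 20.7778 and P* = 95.1111.
At P = 144, buyers demand (199 - 144)/5 = 11 while sellers would supply more, so the quantity traded is 11 at price 144.
The supply price at Q = 11 is 56. PS is the trapezoid between 144 and supply over [0, 11]: (1/2)[(144 - 12) + (144 - 56)](11) = 1210.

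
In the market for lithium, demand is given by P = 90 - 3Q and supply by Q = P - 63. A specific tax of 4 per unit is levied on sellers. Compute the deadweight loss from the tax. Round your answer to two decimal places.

Rewriting supply in inverse form: P = 63 + Q.
Without the tax, 90 - 3Q = 63 + Q so Q* = 6.75 and P* = 69.75.
With the tax, sellers need 4 more per unit: 90 - 3Q = 63 + Q + 4, so Q_t = 5.75. Buyers pay P_b = 72.75; sellers receive P_s = P_b - 4 = 68.75.
The welfare triangle lost has base Q* - Q_t = 1 and height t = 4, so DWL = (1/2)(1)(4) = 2.

2.00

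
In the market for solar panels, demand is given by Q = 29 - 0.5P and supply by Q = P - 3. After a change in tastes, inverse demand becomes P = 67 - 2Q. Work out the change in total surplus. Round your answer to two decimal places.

Rewriting demand in inverse form: P = 58 - 2Q.
Rewriting supply in inverse form: P = 3 + Q.
Initial equilibrium: Q_0 = 18.3333, P_0 = 21.3333; CS_0 = (1/2)(18.3333)(36.6667) = 336.1111, PS_0 = (1/2)(18.3333)(18.3333) = 168.0556.
New equilibrium: 67 - 2Q = 3 + Q gives Q_1 = 21.3333, P_1 = 24.3333; CS_1 = 455.1111, PS_1 = 227.5556.
Change in total surplus = (455.1111 + 227.5556) - (336.1111 + 168.0556) = 178.5.

178.50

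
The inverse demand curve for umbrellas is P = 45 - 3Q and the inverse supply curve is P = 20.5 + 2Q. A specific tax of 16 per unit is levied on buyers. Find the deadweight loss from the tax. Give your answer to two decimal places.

Without the tax, 45 - 3Q = 20.5 + 2Q so Q* = 4.9 and P* = 30.3.
A tax on buyers shifts demand down by 16: (45 - 16) - 3Q = 20.5 + 2Q, so Q_t = 1.7. Buyers pay P_b = 39.9; sellers receive P_s = P_b - 16 = 23.9.
The welfare triangle lost has base Q* - Q_t = 3.2 and height t = 16, so DWL = (1/2)(3.2)(16) = 25.6.

25.60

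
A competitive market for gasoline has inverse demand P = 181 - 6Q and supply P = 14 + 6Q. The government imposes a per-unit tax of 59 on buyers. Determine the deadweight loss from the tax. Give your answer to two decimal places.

Without the tax, 181 - 6Q = 14 + 6Q so Q* = 13.9167 and P* = 97.5.
A tax on buyers shifts demand down by 59: (181 - 59) - 6Q = 14 + 6Q, so Q_t = 9. Buyers pay P_b = 127; sellers receive P_s = P_b - 59 = 68.
The welfare triangle lost has base Q* - Q_t = 4.9167 and height t = 59, so DWL = (1/2)(4.9167)(59) = 145.0417.

145.04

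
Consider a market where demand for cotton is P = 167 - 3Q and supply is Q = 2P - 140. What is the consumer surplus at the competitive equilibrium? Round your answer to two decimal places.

1152.12

Rewriting supply in inverse form: P = 70 + 0.5Q.
Set 167 - 3Q = 70 + 0.5Q, which gives 97 = 3.5Q, so Q* = 27.7143 and P* = 167 - 3(27.7143) = 83.8571.
CS is the area between the demand curve and P* from 0 to Q*: (1/2)(27.7143)(83.1429) = 1152.1224.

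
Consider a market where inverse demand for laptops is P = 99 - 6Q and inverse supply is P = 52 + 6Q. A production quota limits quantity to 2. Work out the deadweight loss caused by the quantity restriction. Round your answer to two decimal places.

22.04

Unrestricted equilibrium: Q* = (99 - 52)/(6 + 6) = 3.9167.
At Q = 2 the demand price is 99 - 6(2) = 87 and the supply price is 52 + 6(2) = 64.
Deadweight loss is the triangle between the curves from 2 to 3.9167: (1/2)(87 - 64)(3.9167 - 2) = 22.0417.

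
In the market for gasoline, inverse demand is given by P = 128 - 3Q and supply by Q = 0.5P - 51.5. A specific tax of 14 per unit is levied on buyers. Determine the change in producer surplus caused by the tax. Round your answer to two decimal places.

-20.16

Rewriting supply in inverse form: P = 103 + 2Q.
Pre-tax equilibrium: 128 - 3Q = 103 + 2Q gives Q* = 5, P* = 113.
With the tax, buyers' net willingness to pay falls by 14: (128 - 14) - 3Q = 103 + 2Q, so Q_t = 2.2. Buyers pay P_b = 121.4; sellers receive P_s = P_b - 14 = 107.4.
PS falls from (1/2)(5)(10) = 25 to (1/2)(2.2)(4.4) = 4.84, a change of -20.16.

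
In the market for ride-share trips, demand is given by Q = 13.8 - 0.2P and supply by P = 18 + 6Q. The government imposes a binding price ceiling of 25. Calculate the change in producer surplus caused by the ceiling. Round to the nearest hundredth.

Rewriting demand in inverse form: P = 69 - 5Q.
Free-market equilibrium: 69 - 5Q = 18 + 6Q gives Q* = 4.6364, P* = 45.8182.
At P = 25, sellers supply (25 - 18)/6 = 1.1667 while buyers want more, so the quantity traded is 1.1667 at price 25.
PS goes from (1/2)(4.6364)(27.8182) = 64.4876 to 4.0833 (computed as (25 - 18)(1.1667) - (1/2)(6)(1.1667)^2), a change of -60.4043.

-60.40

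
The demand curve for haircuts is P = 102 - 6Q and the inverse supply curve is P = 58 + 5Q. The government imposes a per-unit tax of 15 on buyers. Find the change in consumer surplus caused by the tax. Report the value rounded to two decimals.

-27.15

Pre-tax equilibrium: 102 - 6Q = 58 + 5Q gives Q* = 4, P* = 78.
With the tax, buyers' net willingness to pay falls by 15: (102 - 15) - 6Q = 58 + 5Q, so Q_t = 2.6364. Buyers pay P_b = 86.1818; sellers receive P_s = P_b - 15 = 71.1818.
CS falls from (1/2)(4)(24) = 48 to (1/2)(2.6364)(15.8182) = 20.8512, a change of -27.1488.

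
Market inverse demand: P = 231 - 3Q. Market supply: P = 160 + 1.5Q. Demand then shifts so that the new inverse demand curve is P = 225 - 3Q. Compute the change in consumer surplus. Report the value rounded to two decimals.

-60.44

Initial equilibrium: Q_0 = 15.7778, P_0 = 183.6667; CS_0 = (1/2)(15.7778)(47.3333) = 373.4074, PS_0 = (1/2)(15.7778)(23.6667) = 186.7037.
New equilibrium: 225 - 3Q = 160 + 1.5Q gives Q_1 = 14.4444, P_1 = 181.6667; CS_1 = 312.963, PS_1 = 156.4815.
Change in consumer surplus = 312.963 - 373.4074 = -60.4444.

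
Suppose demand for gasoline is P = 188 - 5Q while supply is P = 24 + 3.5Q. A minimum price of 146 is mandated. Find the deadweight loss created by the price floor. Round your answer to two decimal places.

504.40

Without the control, 188 - 5Q = 24 + 3.5Q so Q* = 19.2941 and P* = 91.5294.
At the floor price 146, quantity demanded is (188 - 146)/5 = 8.4; demand is the short side, so Q = 8.4 trades at P = 146.
At Q = 8.4 the demand price is 146 and the supply price is 53.4. Deadweight loss is the triangle between the curves from 8.4 to 19.2941: (1/2)(146 - 53.4)(19.2941 - 8.4) = 504.3976.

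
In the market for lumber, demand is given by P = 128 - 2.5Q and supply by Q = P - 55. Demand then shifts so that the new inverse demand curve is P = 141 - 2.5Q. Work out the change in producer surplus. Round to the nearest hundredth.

84.37

Rewriting supply in inverse form: P = 55 + Q.
Initial equilibrium: Q_0 = 20.8571, P_0 = 75.8571; CS_0 = (1/2)(20.8571)(52.1429) = 543.7755, PS_0 = (1/2)(20.8571)(20.8571) = 217.5102.
New equilibrium: 141 - 2.5Q = 55 + Q gives Q_1 = 24.5714, P_1 = 79.5714; CS_1 = 754.6939, PS_1 = 301.8776.
Change in producer surplus = 301.8776 - 217.5102 = 84.3673.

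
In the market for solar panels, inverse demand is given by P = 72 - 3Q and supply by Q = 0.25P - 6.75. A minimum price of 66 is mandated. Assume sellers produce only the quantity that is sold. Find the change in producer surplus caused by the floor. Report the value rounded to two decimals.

-12.65

Rewriting supply in inverse form: P = 27 + 4Q.
Without the control, 72 - 3Q = 27 + 4Q so Q* = 6.4286 and P* = 52.7143.
At P = 66, buyers demand (72 - 66)/3 = 2 while sellers would supply more, so the quantity traded is 2 at price 66.
PS goes from (1/2)(6.4286)(25.7143) = 82.6531 to 70 (computed as (66 - 27)(2) - (1/2)(4)(2)^2), a change of -12.6531.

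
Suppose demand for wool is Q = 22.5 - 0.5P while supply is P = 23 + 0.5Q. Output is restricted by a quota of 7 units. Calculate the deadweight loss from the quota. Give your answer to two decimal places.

4.05

Rewriting demand in inverse form: P = 45 - 2Q.
Unrestricted equilibrium: Q* = (45 - 23)/(2 + 0.5) = 8.8.
At Q = 7 the demand price is 45 - 2(7) = 31 and the supply price is 23 + 0.5(7) = 26.5.
Deadweight loss is the triangle between the curves from 7 to 8.8: (1/2)(31 - 26.5)(8.8 - 7) = 4.05.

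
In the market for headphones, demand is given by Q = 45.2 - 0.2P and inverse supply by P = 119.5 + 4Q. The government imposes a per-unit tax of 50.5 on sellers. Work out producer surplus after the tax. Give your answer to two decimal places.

Rewriting demand in inverse form: P = 226 - 5Q.
Without the tax, 226 - 5Q = 119.5 + 4Q so Q* = 11.8333 and P* = 166.8333.
A tax on sellers shifts supply up by 50.5: 226 - 5Q = 119.5 + 4Q + 50.5, so Q_t = 6.2222. Buyers pay P_b = 194.8889; sellers receive P_s = P_b - 50.5 = 144.3889.
Producer surplus is the triangle above supply below P_s: (1/2)(6.2222)(144.3889 - 119.5) = 77.4321.

77.43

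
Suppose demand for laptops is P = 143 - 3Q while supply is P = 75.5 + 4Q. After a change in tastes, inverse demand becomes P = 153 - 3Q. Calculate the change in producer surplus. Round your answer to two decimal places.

59.18

Initial equilibrium: Q_0 = 9.6429, P_0 = 114.0714; CS_0 = (1/2)(9.6429)(28.9286) = 139.477, PS_0 = (1/2)(9.6429)(38.5714) = 185.9694.
New equilibrium: 153 - 3Q = 75.5 + 4Q gives Q_1 = 11.0714, P_1 = 119.7857; CS_1 = 183.8648, PS_1 = 245.1531.
Change in producer surplus = 245.1531 - 185.9694 = 59.1837.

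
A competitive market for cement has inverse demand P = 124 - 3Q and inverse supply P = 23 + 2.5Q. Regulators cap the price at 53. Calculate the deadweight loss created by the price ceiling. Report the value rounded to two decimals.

Free-market equilibrium: 124 - 3Q = 23 + 2.5Q gives Q* = 18.3636, P* = 68.9091.
At the ceiling price 53, quantity supplied is (53 - 23)/2.5 = 12; supply is the short side, so Q = 12 trades at P = 53.
At Q = 12 the demand price is 88 and the supply price is 53. Deadweight loss is the triangle between the curves from 12 to 18.3636: (1/2)(88 - 53)(18.3636 - 12) = 111.3636.

111.36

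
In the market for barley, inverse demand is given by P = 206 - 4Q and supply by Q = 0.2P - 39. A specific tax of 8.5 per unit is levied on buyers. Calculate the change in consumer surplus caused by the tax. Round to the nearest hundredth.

Rewriting supply in inverse form: P = 195 + 5Q.
Pre-tax equilibrium: 206 - 4Q = 195 + 5Q gives Q* = 1.2222, P* = 201.1111.
A tax on buyers shifts demand down by 8.5: (206 - 8.5) - 4Q = 195 + 5Q, so Q_t = 0.2778. Buyers pay P_b = 204.8889; sellers receive P_s = P_b - 8.5 = 196.3889.
Consumers lose the trapezoid between P* and P_b out to Q_t plus the triangle from Q_t to Q*: change in CS = 0.1543 - 2.9877 = -2.8333.

-2.83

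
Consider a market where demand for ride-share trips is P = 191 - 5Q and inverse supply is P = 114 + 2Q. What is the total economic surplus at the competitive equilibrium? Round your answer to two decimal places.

Set 191 - 5Q = 114 + 2Q, which gives 77 = 7Q, so Q* = 11 and P* = 191 - 5(11) = 136.
CS = (1/2)(11)(55) = 302.5 and PS = (1/2)(11)(22) = 121, so total surplus = 423.5.

423.50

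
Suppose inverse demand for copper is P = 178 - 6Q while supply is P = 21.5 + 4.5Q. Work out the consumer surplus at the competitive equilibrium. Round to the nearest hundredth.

Setting demand equal to supply, 156.5 = 10.5Q, so Q* = 14.9048 and P* = 88.5714.
Consumer surplus is the triangle under demand above P*: (1/2)(14.9048)(178 - 88.5714) = (1/2)(14.9048)(89.4286) = 666.4558.

666.46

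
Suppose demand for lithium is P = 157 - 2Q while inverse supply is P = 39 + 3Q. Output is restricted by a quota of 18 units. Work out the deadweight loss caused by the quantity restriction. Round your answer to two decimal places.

78.40

Unrestricted equilibrium: Q* = (157 - 39)/(2 + 3) = 23.6.
At Q = 18 the demand price is 157 - 2(18) = 121 and the supply price is 39 + 3(18) = 93.
Deadweight loss is the triangle between the curves from 18 to 23.6: (1/2)(121 - 93)(23.6 - 18) = 78.4.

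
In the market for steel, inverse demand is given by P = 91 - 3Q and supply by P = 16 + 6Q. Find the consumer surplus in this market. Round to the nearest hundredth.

Equilibrium: 91 - 3Q = 16 + 6Q, so Q* = 8.3333 and P* = 66.
Consumer surplus is the triangle under demand above P*: (1/2)(8.3333)(91 - 66) = (1/2)(8.3333)(25) = 104.1667.

104.17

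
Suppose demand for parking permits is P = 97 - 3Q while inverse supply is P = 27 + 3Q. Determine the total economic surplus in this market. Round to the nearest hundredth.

Setting demand equal to supply, 70 = 6Q, so Q* = 11.6667 and P* = 62.
Total surplus is the full triangle between the curves from 0 to Q*: (1/2)(11.6667)(97 - 27) = 408.3333.

408.33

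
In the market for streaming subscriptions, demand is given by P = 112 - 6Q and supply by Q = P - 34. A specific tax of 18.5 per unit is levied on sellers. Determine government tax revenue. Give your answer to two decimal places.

157.25

Rewriting supply in inverse form: P = 34 + Q.
Pre-tax equilibrium: 112 - 6Q = 34 + Q gives Q* = 11.1429, P* = 45.1429.
A tax on sellers shifts supply up by 18.5: 112 - 6Q = 34 + Q + 18.5, so Q_t = 8.5. Buyers pay P_b = 61; sellers receive P_s = P_b - 18.5 = 42.5.
Revenue is the tax times quantity traded: 18.5 x 8.5 = 157.25.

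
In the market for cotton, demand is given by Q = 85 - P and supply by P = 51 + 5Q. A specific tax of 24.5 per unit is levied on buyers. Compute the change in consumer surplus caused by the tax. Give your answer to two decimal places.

-14.80

Rewriting demand in inverse form: P = 85 - Q.
Pre-tax equilibrium: 85 - Q = 51 + 5Q gives Q* = 5.6667, P* = 79.3333.
A tax on buyers shifts demand down by 24.5: (85 - 24.5) - Q = 51 + 5Q, so Q_t = 1.5833. Buyers pay P_b = 83.4167; sellers receive P_s = P_b - 24.5 = 58.9167.
Consumers lose the trapezoid between P* and P_b out to Q_t plus the triangle from Q_t to Q*: change in CS = 1.2535 - 16.0556 = -14.8021.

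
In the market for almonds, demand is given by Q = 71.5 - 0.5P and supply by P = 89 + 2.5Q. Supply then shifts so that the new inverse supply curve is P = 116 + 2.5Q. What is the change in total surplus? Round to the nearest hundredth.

-243.00

Rewriting demand in inverse form: P = 143 - 2Q.
Initial equilibrium: Q_0 = 12, P_0 = 119; CS_0 = (1/2)(12)(24) = 144, PS_0 = (1/2)(12)(30) = 180.
New equilibrium: 143 - 2Q = 116 + 2.5Q gives Q_1 = 6, P_1 = 131; CS_1 = 36, PS_1 = 45.
Change in total surplus = (36 + 45) - (144 + 180) = -243.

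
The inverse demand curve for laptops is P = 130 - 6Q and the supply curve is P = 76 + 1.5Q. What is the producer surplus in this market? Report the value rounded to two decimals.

Equilibrium: 130 - 6Q = 76 + 1.5Q, so Q* = 7.2 and P* = 86.8.
The supply curve's price intercept is 76, so PS = (1/2)(Q*)(P* - 76) = (1/2)(7.2)(10.8) = 38.88.

38.88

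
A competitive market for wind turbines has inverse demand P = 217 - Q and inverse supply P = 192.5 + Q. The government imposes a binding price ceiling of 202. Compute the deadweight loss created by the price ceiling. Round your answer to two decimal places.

Free-market equilibrium: 217 - Q = 192.5 + Q gives Q* = 12.25, P* = 204.75.
At P = 202, sellers supply (202 - 192.5)/1 = 9.5 while buyers want more, so the quantity traded is 9.5 at price 202.
At Q = 9.5 the demand price is 207.5 and the supply price is 202. Deadweight loss is the triangle between the curves from 9.5 to 12.25: (1/2)(207.5 - 202)(12.25 - 9.5) = 7.5625.

7.56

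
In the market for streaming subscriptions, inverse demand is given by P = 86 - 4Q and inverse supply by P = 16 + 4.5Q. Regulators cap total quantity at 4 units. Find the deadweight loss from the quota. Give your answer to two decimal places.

Without the quota, 86 - 4Q = 16 + 4.5Q gives Q* = 8.2353.
At Q = 4 the demand price is 86 - 4(4) = 70 and the supply price is 16 + 4.5(4) = 34.
Deadweight loss is the triangle between the curves from 4 to 8.2353: (1/2)(70 - 34)(8.2353 - 4) = 76.2353.

76.24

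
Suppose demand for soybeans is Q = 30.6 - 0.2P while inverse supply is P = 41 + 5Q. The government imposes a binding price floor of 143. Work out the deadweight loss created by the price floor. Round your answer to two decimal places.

Rewriting demand in inverse form: P = 153 - 5Q.
Free-market equilibrium: 153 - 5Q = 41 + 5Q gives Q* = 11.2, P* = 97.
At the floor price 143, quantity demanded is (153 - 143)/5 = 2; demand is the short side, so Q = 2 trades at P = 143.
The lost-trades triangle has base Q* - 2 = 9.2 and height equal to the gap between the curves at Q = 2, which is 143 - 51 = 92. DWL = (1/2)(9.2)(92) = 423.2.

423.20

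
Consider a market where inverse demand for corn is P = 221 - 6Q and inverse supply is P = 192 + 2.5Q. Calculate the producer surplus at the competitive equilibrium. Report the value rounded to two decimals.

Set 221 - 6Q = 192 + 2.5Q, which gives 29 = 8.5Q, so Q* = 3.4118 and P* = 221 - 6(3.4118) = 200.5294.
PS is the area between P* and the supply curve from 0 to Q*: (1/2)(3.4118)(8.5294) = 14.5502.

14.55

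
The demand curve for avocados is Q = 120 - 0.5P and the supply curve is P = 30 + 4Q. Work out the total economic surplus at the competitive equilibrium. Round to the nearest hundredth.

Rewriting demand in inverse form: P = 240 - 2Q.
Set 240 - 2Q = 30 + 4Q, which gives 210 = 6Q, so Q* = 35 and P* = 240 - 2(35) = 170.
CS = (1/2)(35)(70) = 1225 and PS = (1/2)(35)(140) = 2450, so total surplus = 3675.

3675.00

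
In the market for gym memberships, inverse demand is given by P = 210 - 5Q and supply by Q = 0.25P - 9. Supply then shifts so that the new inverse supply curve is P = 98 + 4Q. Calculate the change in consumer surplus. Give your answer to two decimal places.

-547.28

Rewriting supply in inverse form: P = 36 + 4Q.
Initial equilibrium: Q_0 = 19.3333, P_0 = 113.3333; CS_0 = (1/2)(19.3333)(96.6667) = 934.4444, PS_0 = (1/2)(19.3333)(77.3333) = 747.5556.
New equilibrium: 210 - 5Q = 98 + 4Q gives Q_1 = 12.4444, P_1 = 147.7778; CS_1 = 387.1605, PS_1 = 309.7284.
Change in consumer surplus = 387.1605 - 934.4444 = -547.284.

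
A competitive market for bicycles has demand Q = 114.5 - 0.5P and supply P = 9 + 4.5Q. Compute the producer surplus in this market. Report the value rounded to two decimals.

2577.51

Rewriting demand in inverse form: P = 229 - 2Q.
Equilibrium: 229 - 2Q = 9 + 4.5Q, so Q* = 33.8462 and P* = 161.3077.
The supply curve's price intercept is 9, so PS = (1/2)(Q*)(P* - 9) = (1/2)(33.8462)(152.3077) = 2577.5148.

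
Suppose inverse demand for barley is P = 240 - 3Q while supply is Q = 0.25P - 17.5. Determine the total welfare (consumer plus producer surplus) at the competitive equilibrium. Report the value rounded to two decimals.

2064.29

Rewriting supply in inverse form: P = 70 + 4Q.
Setting demand equal to supply, 170 = 7Q, so Q* = 24.2857 and P* = 167.1429.
CS = (1/2)(24.2857)(72.8571) = 884.6939 and PS = (1/2)(24.2857)(97.1429) = 1179.5918, so total surplus = 2064.2857.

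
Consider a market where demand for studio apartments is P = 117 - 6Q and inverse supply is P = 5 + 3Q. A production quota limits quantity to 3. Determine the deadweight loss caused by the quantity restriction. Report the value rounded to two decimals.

401.39

Without the quota, 117 - 6Q = 5 + 3Q gives Q* = 12.4444.
At Q = 3 the demand price is 117 - 6(3) = 99 and the supply price is 5 + 3(3) = 14.
Deadweight loss is the triangle between the curves from 3 to 12.4444: (1/2)(99 - 14)(12.4444 - 3) = 401.3889.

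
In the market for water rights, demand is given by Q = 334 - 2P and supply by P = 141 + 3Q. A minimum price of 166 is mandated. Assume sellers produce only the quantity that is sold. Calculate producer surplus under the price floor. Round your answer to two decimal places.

44.00

Rewriting demand in inverse form: P = 167 - 0.5Q.
Without the control, 167 - 0.5Q = 141 + 3Q so Q* = 7.4286 and P* = 163.2857.
At the floor price 166, quantity demanded is (167 - 166)/0.5 = 2; demand is the short side, so Q = 2 trades at P = 166.
The supply price at Q = 2 is 147. PS is the trapezoid between 166 and supply over [0, 2]: (1/2)[(166 - 141) + (166 - 147)](2) = 44.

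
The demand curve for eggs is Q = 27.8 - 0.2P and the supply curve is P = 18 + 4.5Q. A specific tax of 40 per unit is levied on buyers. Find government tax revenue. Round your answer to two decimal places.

341.05

Rewriting demand in inverse form: P = 139 - 5Q.
Without the tax, 139 - 5Q = 18 + 4.5Q so Q* = 12.7368 and P* = 75.3158.
A tax on buyers shifts demand down by 40: (139 - 40) - 5Q = 18 + 4.5Q, so Q_t = 8.5263. Buyers pay P_b = 96.3684; sellers receive P_s = P_b - 40 = 56.3684.
Tax revenue = t x Q_t = 40 x 8.5263 = 341.0526.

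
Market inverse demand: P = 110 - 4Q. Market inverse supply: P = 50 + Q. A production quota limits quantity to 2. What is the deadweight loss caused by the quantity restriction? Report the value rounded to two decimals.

Without the quota, 110 - 4Q = 50 + Q gives Q* = 12.
At Q = 2 the demand price is 110 - 4(2) = 102 and the supply price is 50 + (2) = 52.
DWL = (1/2)(gap between curves at 2) x (Q* - 2) = (1/2)(50)(10) = 250.

250.00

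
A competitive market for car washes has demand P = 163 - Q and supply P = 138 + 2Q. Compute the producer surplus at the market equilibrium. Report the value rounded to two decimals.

Setting demand equal to supply, 25 = 3Q, so Q* = 8.3333 and P* = 154.6667.
PS is the area between P* and the supply curve from 0 to Q*: (1/2)(8.3333)(16.6667) = 69.4444.

69.44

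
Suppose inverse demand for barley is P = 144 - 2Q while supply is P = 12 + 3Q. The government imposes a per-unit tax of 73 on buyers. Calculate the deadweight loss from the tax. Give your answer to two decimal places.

532.90

Without the tax, 144 - 2Q = 12 + 3Q so Q* = 26.4 and P* = 91.2.
With the tax, buyers' net willingness to pay falls by 73: (144 - 73) - 2Q = 12 + 3Q, so Q_t = 11.8. Buyers pay P_b = 120.4; sellers receive P_s = P_b - 73 = 47.4.
Deadweight loss is the triangle between the curves from Q_t to Q*: (1/2)(26.4 - 11.8)(73) = 532.9.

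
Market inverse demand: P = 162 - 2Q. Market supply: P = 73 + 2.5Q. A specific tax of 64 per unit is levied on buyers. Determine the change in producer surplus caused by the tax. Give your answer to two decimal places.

Without the tax, 162 - 2Q = 73 + 2.5Q so Q* = 19.7778 and P* = 122.4444.
A tax on buyers shifts demand down by 64: (162 - 64) - 2Q = 73 + 2.5Q, so Q_t = 5.5556. Buyers pay P_b = 150.8889; sellers receive P_s = P_b - 64 = 86.8889.
PS falls from (1/2)(19.7778)(49.4444) = 488.9506 to (1/2)(5.5556)(13.8889) = 38.5802, a change of -450.3704.

-450.37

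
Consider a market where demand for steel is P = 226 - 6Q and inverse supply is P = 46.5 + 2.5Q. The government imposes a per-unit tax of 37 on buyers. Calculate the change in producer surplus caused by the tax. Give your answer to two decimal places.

Without the tax, 226 - 6Q = 46.5 + 2.5Q so Q* = 21.1176 and P* = 99.2941.
A tax on buyers shifts demand down by 37: (226 - 37) - 6Q = 46.5 + 2.5Q, so Q_t = 16.7647. Buyers pay P_b = 125.4118; sellers receive P_s = P_b - 37 = 88.4118.
PS falls from (1/2)(21.1176)(52.7941) = 557.4438 to (1/2)(16.7647)(41.9118) = 351.3192, a change of -206.1246.

-206.12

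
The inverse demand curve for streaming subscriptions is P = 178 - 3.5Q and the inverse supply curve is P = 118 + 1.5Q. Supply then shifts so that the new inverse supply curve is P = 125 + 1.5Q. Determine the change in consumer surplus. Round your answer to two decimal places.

Initial equilibrium: Q_0 = 12, P_0 = 136; CS_0 = (1/2)(12)(42) = 252, PS_0 = (1/2)(12)(18) = 108.
New equilibrium: 178 - 3.5Q = 125 + 1.5Q gives Q_1 = 10.6, P_1 = 140.9; CS_1 = 196.63, PS_1 = 84.27.
Change in consumer surplus = 196.63 - 252 = -55.37.

-55.37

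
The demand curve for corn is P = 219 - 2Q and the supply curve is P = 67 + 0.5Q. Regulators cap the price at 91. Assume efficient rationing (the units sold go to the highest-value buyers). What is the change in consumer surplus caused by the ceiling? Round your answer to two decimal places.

Without the control, 219 - 2Q = 67 + 0.5Q so Q* = 60.8 and P* = 97.4.
At P = 91, sellers supply (91 - 67)/0.5 = 48 while buyers want more, so the quantity traded is 48 at price 91.
CS goes from (1/2)(60.8)(121.6) = 3696.64 to 3840 (computed as (219 - 91)(48) - (1/2)(2)(48)^2), a change of 143.36.

143.36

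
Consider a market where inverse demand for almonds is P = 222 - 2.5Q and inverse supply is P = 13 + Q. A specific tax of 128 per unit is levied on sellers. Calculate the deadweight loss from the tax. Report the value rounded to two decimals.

Pre-tax equilibrium: 222 - 2.5Q = 13 + Q gives Q* = 59.7143, P* = 72.7143.
A tax on sellers shifts supply up by 128: 222 - 2.5Q = 13 + Q + 128, so Q_t = 23.1429. Buyers pay P_b = 164.1429; sellers receive P_s = P_b - 128 = 36.1429.
Deadweight loss is the triangle between the curves from Q_t to Q*: (1/2)(59.7143 - 23.1429)(128) = 2340.5714.

2340.57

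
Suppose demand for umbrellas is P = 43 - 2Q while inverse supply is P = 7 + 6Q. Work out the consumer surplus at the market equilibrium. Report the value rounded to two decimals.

Setting demand equal to supply, 36 = 8Q, so Q* = 4.5 and P* = 34.
Consumer surplus is the triangle under demand above P*: (1/2)(4.5)(43 - 34) = (1/2)(4.5)(9) = 20.25.

20.25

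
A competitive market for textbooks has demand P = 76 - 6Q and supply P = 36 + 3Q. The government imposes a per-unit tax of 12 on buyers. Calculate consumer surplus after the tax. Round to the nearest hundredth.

29.04

Without the tax, 76 - 6Q = 36 + 3Q so Q* = 4.4444 and P* = 49.3333.
A tax on buyers shifts demand down by 12: (76 - 12) - 6Q = 36 + 3Q, so Q_t = 3.1111. Buyers pay P_b = 57.3333; sellers receive P_s = P_b - 12 = 45.3333.
Consumer surplus is the triangle under demand above P_b: (1/2)(3.1111)(76 - 57.3333) = 29.037.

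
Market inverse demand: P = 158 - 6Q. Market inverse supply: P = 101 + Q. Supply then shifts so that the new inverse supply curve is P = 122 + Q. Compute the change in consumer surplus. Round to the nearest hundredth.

Initial equilibrium: Q_0 = 8.1429, P_0 = 109.1429; CS_0 = (1/2)(8.1429)(48.8571) = 198.9184, PS_0 = (1/2)(8.1429)(8.1429) = 33.1531.
New equilibrium: 158 - 6Q = 122 + Q gives Q_1 = 5.1429, P_1 = 127.1429; CS_1 = 79.3469, PS_1 = 13.2245.
Change in consumer surplus = 79.3469 - 198.9184 = -119.5714.

-119.57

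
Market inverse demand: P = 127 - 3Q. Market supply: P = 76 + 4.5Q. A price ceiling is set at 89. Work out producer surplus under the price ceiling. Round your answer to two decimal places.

18.78

Without the control, 127 - 3Q = 76 + 4.5Q so Q* = 6.8 and P* = 106.6.
At P = 89, sellers supply (89 - 76)/4.5 = 2.8889 while buyers want more, so the quantity traded is 2.8889 at price 89.
PS is the triangle above supply below 89: (1/2)(2.8889)(89 - 76) = 18.7778.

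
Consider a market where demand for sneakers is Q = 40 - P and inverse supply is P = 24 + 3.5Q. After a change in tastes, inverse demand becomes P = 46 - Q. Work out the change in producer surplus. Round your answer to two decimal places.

19.70

Rewriting demand in inverse form: P = 40 - Q.
Initial equilibrium: Q_0 = 3.5556, P_0 = 36.4444; CS_0 = (1/2)(3.5556)(3.5556) = 6.321, PS_0 = (1/2)(3.5556)(12.4444) = 22.1235.
New equilibrium: 46 - Q = 24 + 3.5Q gives Q_1 = 4.8889, P_1 = 41.1111; CS_1 = 11.9506, PS_1 = 41.8272.
Change in producer surplus = 41.8272 - 22.1235 = 19.7037.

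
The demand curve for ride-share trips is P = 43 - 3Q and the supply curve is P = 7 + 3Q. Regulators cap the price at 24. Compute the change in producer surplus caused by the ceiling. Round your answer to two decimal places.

-5.83

Without the control, 43 - 3Q = 7 + 3Q so Q* = 6 and P* = 25.
At P = 24, sellers supply (24 - 7)/3 = 5.6667 while buyers want more, so the quantity traded is 5.6667 at price 24.
PS goes from (1/2)(6)(18) = 54 to 48.1667 (computed as (24 - 7)(5.6667) - (1/2)(3)(5.6667)^2), a change of -5.8333.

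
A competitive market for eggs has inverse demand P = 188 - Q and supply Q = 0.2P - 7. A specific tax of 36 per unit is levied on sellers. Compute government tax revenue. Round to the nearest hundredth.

702.00

Rewriting supply in inverse form: P = 35 + 5Q.
Pre-tax equilibrium: 188 - Q = 35 + 5Q gives Q* = 25.5, P* = 162.5.
With the tax, sellers need 36 more per unit: 188 - Q = 35 + 5Q + 36, so Q_t = 19.5. Buyers pay P_b = 168.5; sellers receive P_s = P_b - 36 = 132.5.
Tax revenue = t x Q_t = 36 x 19.5 = 702.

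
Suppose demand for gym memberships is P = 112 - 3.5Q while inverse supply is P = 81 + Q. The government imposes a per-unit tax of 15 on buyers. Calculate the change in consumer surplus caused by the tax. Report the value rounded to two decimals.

-60.93

Pre-tax equilibrium: 112 - 3.5Q = 81 + Q gives Q* = 6.8889, P* = 87.8889.
With the tax, buyers' net willingness to pay falls by 15: (112 - 15) - 3.5Q = 81 + Q, so Q_t = 3.5556. Buyers pay P_b = 99.5556; sellers receive P_s = P_b - 15 = 84.5556.
Consumers lose the trapezoid between P* and P_b out to Q_t plus the triangle from Q_t to Q*: change in CS = 22.1235 - 83.0494 = -60.9259.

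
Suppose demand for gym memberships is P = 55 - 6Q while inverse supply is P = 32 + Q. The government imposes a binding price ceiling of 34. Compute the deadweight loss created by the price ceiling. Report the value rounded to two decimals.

Free-market equilibrium: 55 - 6Q = 32 + Q gives Q* = 3.2857, P* = 35.2857.
At the ceiling price 34, quantity supplied is (34 - 32)/1 = 2; supply is the short side, so Q = 2 trades at P = 34.
The lost-trades triangle has base Q* - 2 = 1.2857 and height equal to the gap between the curves at Q = 2, which is 43 - 34 = 9. DWL = (1/2)(1.2857)(9) = 5.7857.

5.79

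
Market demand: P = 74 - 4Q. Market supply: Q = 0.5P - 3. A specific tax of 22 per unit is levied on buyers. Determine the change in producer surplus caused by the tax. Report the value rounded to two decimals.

Rewriting supply in inverse form: P = 6 + 2Q.
Without the tax, 74 - 4Q = 6 + 2Q so Q* = 11.3333 and P* = 28.6667.
With the tax, buyers' net willingness to pay falls by 22: (74 - 22) - 4Q = 6 + 2Q, so Q_t = 7.6667. Buyers pay P_b = 43.3333; sellers receive P_s = P_b - 22 = 21.3333.
PS falls from (1/2)(11.3333)(22.6667) = 128.4444 to (1/2)(7.6667)(15.3333) = 58.7778, a change of -69.6667.

-69.67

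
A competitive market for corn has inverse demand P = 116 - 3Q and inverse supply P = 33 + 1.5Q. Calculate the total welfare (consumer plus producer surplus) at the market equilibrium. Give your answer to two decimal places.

765.44

Equilibrium: 116 - 3Q = 33 + 1.5Q, so Q* = 18.4444 and P* = 60.6667.
Total surplus is the full triangle between the curves from 0 to Q*: (1/2)(18.4444)(116 - 33) = 765.4444.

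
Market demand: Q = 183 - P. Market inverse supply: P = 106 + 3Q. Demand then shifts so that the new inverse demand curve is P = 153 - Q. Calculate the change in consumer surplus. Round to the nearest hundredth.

Rewriting demand in inverse form: P = 183 - Q.
Initial equilibrium: Q_0 = 19.25, P_0 = 163.75; CS_0 = (1/2)(19.25)(19.25) = 185.2812, PS_0 = (1/2)(19.25)(57.75) = 555.8438.
New equilibrium: 153 - Q = 106 + 3Q gives Q_1 = 11.75, P_1 = 141.25; CS_1 = 69.0312, PS_1 = 207.0938.
Change in consumer surplus = 69.0312 - 185.2812 = -116.25.

-116.25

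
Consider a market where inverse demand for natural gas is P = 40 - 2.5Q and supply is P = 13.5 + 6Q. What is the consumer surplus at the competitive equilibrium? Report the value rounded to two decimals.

Setting demand equal to supply, 26.5 = 8.5Q, so Q* = 3.1176 and P* = 32.2059.
Consumer surplus is the triangle under demand above P*: (1/2)(3.1176)(40 - 32.2059) = (1/2)(3.1176)(7.7941) = 12.1497.

12.15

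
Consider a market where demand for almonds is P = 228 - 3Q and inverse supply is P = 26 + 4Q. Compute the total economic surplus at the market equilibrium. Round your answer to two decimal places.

2914.57

Set 228 - 3Q = 26 + 4Q, which gives 202 = 7Q, so Q* = 28.8571 and P* = 228 - 3(28.8571) = 141.4286.
CS = (1/2)(28.8571)(86.5714) = 1249.102 and PS = (1/2)(28.8571)(115.4286) = 1665.4694, so total surplus = 2914.5714.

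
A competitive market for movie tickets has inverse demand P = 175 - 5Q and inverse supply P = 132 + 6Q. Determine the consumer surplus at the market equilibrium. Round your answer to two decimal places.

38.20

Setting demand equal to supply, 43 = 11Q, so Q* = 3.9091 and P* = 155.4545.
Consumer surplus is the triangle under demand above P*: (1/2)(3.9091)(175 - 155.4545) = (1/2)(3.9091)(19.5455) = 38.2025.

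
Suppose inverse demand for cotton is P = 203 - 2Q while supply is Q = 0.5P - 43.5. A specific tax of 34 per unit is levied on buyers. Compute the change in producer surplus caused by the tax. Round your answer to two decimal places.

-420.75

Rewriting supply in inverse form: P = 87 + 2Q.
Without the tax, 203 - 2Q = 87 + 2Q so Q* = 29 and P* = 145.
With the tax, buyers' net willingness to pay falls by 34: (203 - 34) - 2Q = 87 + 2Q, so Q_t = 20.5. Buyers pay P_b = 162; sellers receive P_s = P_b - 34 = 128.
Producers lose the trapezoid between P_s and P* out to Q_t plus the triangle from Q_t to Q*: change in PS = 420.25 - 841 = -420.75.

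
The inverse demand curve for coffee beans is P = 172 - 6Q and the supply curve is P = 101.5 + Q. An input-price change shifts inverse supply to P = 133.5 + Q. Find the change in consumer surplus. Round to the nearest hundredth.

-213.55

Initial equilibrium: Q_0 = 10.0714, P_0 = 111.5714; CS_0 = (1/2)(10.0714)(60.4286) = 304.301, PS_0 = (1/2)(10.0714)(10.0714) = 50.7168.
New equilibrium: 172 - 6Q = 133.5 + Q gives Q_1 = 5.5, P_1 = 139; CS_1 = 90.75, PS_1 = 15.125.
Change in consumer surplus = 90.75 - 304.301 = -213.551.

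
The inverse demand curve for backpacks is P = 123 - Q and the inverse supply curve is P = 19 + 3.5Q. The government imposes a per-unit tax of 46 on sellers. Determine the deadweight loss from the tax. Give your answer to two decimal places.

Pre-tax equilibrium: 123 - Q = 19 + 3.5Q gives Q* = 23.1111, P* = 99.8889.
A tax on sellers shifts supply up by 46: 123 - Q = 19 + 3.5Q + 46, so Q_t = 12.8889. Buyers pay P_b = 110.1111; sellers receive P_s = P_b - 46 = 64.1111.
Deadweight loss is the triangle between the curves from Q_t to Q*: (1/2)(23.1111 - 12.8889)(46) = 235.1111.

235.11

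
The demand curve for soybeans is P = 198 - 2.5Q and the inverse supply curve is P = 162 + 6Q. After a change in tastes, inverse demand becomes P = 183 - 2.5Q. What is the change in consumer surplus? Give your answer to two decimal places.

-14.79

Initial equilibrium: Q_0 = 4.2353, P_0 = 187.4118; CS_0 = (1/2)(4.2353)(10.5882) = 22.4221, PS_0 = (1/2)(4.2353)(25.4118) = 53.8131.
New equilibrium: 183 - 2.5Q = 162 + 6Q gives Q_1 = 2.4706, P_1 = 176.8235; CS_1 = 7.6298, PS_1 = 18.3114.
Change in consumer surplus = 7.6298 - 22.4221 = -14.7924.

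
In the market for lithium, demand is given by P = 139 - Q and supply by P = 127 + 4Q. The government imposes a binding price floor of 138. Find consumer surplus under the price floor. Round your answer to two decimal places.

0.50

Free-market equilibrium: 139 - Q = 127 + 4Q gives Q* = 2.4, P* = 136.6.
At the floor price 138, quantity demanded is (139 - 138)/1 = 1; demand is the short side, so Q = 1 trades at P = 138.
CS is the triangle under demand above 138: (1/2)(1)(139 - 138) = 0.5.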